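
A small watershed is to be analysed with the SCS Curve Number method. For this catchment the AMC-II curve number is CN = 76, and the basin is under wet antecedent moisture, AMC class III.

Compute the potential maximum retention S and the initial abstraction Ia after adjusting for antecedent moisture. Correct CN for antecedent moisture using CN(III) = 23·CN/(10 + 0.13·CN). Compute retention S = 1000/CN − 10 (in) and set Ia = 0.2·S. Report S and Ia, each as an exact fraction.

S = 600/437 in ≈ 1.373 in; Ia = 120/437 in ≈ 0.275 in

Adjust CN=76 to AMC III: 23·76/(10 + 0.13·76) → 1748 ÷ (497/25) = 43700/497 ≈ 87.928
Retention S: 1000/CN − 10 with CN=87.928 → S = 600/437 ≈ 1.373 in
Initial abstraction Ia = S/5 = (600/437)/5 = 120/437 ≈ 0.275 in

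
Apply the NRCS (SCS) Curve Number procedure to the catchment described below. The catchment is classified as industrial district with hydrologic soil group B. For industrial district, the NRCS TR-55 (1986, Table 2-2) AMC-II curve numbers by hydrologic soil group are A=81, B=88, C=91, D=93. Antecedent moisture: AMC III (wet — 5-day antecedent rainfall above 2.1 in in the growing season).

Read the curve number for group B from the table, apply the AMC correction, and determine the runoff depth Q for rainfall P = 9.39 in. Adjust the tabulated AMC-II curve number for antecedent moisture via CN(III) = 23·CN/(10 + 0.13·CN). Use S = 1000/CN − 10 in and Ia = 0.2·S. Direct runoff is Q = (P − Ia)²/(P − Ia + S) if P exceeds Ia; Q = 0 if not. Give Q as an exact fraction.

Q = 18340559163/2104681700 in ≈ 8.714 in

NRCS table: industrial district, soil group B → CN(II) = 88
Adjust CN=88 to AMC III: 23·88/(10 + 0.13·88) → 2024 ÷ (536/25) = 6325/67 ≈ 94.403
Retention S: 1000/CN − 10 with CN=94.403 → S = 150/253 ≈ 0.593 in
Initial abstraction Ia = S/5 = (150/253)/5 = 30/253 ≈ 0.119 in
Since P=9.390 > Ia=0.119: effective rainfall P−Ia = 234567/25300 in
Q: (234567/25300)² ÷ (249567/25300) = 18340559163/2104681700 in (≈ 8.714 in)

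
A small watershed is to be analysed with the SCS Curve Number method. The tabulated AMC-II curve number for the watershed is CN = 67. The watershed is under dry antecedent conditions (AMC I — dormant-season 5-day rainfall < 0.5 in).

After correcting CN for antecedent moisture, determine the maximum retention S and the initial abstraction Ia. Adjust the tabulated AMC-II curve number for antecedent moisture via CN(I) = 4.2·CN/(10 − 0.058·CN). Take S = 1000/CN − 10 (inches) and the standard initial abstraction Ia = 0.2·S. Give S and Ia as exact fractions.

Adjust CN=67 to AMC I: 4.2·67/(10 − 0.058·67) → (1407/5) ÷ (3057/500) = 46900/1019 ≈ 46.026
Max retention: S = 1000/(46900/1019) − 10 = 5500/469 in (≈ 11.727 in)
Ia = 0.2·(5500/469) = 1100/469 in ≈ 2.345 in

S = 5500/469 in ≈ 11.727 in; Ia = 1100/469 in ≈ 2.345 in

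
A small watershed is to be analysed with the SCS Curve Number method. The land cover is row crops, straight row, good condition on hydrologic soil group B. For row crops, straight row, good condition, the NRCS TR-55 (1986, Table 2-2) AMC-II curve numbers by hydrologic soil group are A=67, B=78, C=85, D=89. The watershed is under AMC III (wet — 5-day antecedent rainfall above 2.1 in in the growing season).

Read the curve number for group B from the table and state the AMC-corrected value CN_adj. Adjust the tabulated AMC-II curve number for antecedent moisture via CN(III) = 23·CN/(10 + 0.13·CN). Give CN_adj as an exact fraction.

NRCS table: row crops, straight row, good condition, soil group B → CN(II) = 78
Wet (AMC III): CN(III) = 23·78/(10 + 0.13·78) = 1794/(1007/50) = 89700/1007 ≈ 89.076

CN_adj = 89700/1007 ≈ 89.076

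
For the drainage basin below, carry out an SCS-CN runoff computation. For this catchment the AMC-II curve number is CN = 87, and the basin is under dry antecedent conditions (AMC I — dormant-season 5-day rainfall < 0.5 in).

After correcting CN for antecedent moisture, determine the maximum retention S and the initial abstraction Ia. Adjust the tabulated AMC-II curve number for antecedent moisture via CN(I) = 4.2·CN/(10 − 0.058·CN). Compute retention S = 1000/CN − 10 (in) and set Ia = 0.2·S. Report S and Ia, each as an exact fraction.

S = 6500/1827 in ≈ 3.558 in; Ia = 1300/1827 in ≈ 0.712 in

CN(I) from CN(II)=87: (4.2·87)/(10 − 0.058·87) = 182700/2477 ≈ 73.759
S = 1000/(182700/2477) − 10 = 6500/1827 in ≈ 3.558 in
Ia = 0.2S: 0.2·3.558 = 0.712 in (exactly 1300/1827)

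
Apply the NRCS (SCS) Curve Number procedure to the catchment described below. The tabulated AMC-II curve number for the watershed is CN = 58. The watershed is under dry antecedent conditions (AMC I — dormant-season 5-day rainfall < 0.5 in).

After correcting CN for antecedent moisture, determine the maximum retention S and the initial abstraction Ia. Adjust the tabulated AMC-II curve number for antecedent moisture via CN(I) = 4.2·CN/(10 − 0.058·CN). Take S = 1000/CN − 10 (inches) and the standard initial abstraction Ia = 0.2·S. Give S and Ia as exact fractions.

S = 500/29 in ≈ 17.241 in; Ia = 100/29 in ≈ 3.448 in

Adjust CN=58 to AMC I: 4.2·58/(10 − 0.058·58) → (1218/5) ÷ (1659/250) = 2900/79 ≈ 36.709
Max retention: S = 1000/(2900/79) − 10 = 500/29 in (≈ 17.241 in)
Ia = 0.2S: 0.2·17.241 = 3.448 in (exactly 100/29)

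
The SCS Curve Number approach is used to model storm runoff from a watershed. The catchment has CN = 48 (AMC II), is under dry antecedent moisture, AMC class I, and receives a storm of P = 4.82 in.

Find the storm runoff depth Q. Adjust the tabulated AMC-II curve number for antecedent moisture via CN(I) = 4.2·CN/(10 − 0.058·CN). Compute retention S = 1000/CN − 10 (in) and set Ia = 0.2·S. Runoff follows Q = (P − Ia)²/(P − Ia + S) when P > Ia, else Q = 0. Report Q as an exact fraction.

Q = 0 in ≈ 0.000 in

Adjust CN=48 to AMC I: 4.2·48/(10 − 0.058·48) → (1008/5) ÷ (902/125) = 12600/451 ≈ 27.938
Max retention: S = 1000/(12600/451) − 10 = 1625/63 in (≈ 25.794 in)
Initial abstraction Ia = S/5 = (1625/63)/5 = 325/63 ≈ 5.159 in
P = 4.820 ≤ Ia = 5.159 in: entire storm abstracted, Q = 0.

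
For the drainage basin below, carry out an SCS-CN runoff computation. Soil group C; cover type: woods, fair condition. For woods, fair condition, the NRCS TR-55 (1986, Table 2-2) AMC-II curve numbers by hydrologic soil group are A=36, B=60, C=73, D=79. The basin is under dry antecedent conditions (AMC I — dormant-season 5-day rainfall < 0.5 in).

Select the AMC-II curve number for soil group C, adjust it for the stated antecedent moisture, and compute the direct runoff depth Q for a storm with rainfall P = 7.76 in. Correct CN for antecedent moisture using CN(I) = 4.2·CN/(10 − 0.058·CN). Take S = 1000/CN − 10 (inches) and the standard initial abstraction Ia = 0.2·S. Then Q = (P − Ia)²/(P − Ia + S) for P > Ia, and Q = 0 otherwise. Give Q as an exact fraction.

NRCS table: woods, fair condition, soil group C → CN(II) = 73
Dry (AMC I): CN(I) = 4.2·73/(10 − 0.058·73) = (1533/5)/(2883/500) = 51100/961 ≈ 53.174
S = 1000/(51100/961) − 10 = 4500/511 in ≈ 8.806 in
Ia = 0.2S: 0.2·8.806 = 1.761 in (exactly 900/511)
P − Ia = 7.760 − 1.761 = 76634/12775 ≈ 5.999 in (> 0, runoff occurs)
Q: (76634/12775)² ÷ (189134/12775) = 2936384978/1208093425 in (≈ 2.431 in)

Q = 2936384978/1208093425 in ≈ 2.431 in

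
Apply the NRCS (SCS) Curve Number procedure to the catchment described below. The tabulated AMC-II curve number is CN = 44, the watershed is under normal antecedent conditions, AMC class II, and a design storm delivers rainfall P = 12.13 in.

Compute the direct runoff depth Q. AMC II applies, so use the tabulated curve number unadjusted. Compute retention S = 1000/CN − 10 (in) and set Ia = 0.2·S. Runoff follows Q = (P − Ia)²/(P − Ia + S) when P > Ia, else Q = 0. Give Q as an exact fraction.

AMC II — tabulated CN = 44 applies directly.
Max retention: S = 1000/44 − 10 = 140/11 in (≈ 12.727 in)
Initial abstraction Ia = S/5 = (140/11)/5 = 28/11 ≈ 2.545 in
Excess rainfall: 12.130 − 2.545 = 9.585 in; P > Ia so Q > 0
Runoff Q = (P−Ia)²/(P−Ia+S) = (9.585)²/(9.585+12.727) = 111154849/26997300 ≈ 4.117 in

Q = 111154849/26997300 in ≈ 4.117 in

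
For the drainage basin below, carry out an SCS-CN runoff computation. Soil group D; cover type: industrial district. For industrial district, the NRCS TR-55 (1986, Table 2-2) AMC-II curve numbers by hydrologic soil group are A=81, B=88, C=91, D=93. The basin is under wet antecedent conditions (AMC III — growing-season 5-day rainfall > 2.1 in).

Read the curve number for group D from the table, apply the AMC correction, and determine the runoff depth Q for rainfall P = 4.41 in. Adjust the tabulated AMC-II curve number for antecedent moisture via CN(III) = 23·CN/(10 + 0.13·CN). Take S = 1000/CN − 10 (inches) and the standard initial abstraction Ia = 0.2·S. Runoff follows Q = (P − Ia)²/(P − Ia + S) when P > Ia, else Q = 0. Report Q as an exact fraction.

NRCS table: industrial district, soil group D → CN(II) = 93
Wet (AMC III): CN(III) = 23·93/(10 + 0.13·93) = 2139/(2209/100) = 213900/2209 ≈ 96.831
S = 1000/(213900/2209) − 10 = 700/2139 in ≈ 0.327 in
Initial abstraction Ia = S/5 = (700/2139)/5 = 140/2139 ≈ 0.065 in
P − Ia = 4.410 − 0.065 = 929299/213900 ≈ 4.345 in (> 0, runoff occurs)
Q = (929299/213900)²/((929299/213900) + 700/2139) = (863596631401/45753210000)/(999299/213900) = 123370947343/30535722300 in ≈ 4.040 in

Q = 123370947343/30535722300 in ≈ 4.040 in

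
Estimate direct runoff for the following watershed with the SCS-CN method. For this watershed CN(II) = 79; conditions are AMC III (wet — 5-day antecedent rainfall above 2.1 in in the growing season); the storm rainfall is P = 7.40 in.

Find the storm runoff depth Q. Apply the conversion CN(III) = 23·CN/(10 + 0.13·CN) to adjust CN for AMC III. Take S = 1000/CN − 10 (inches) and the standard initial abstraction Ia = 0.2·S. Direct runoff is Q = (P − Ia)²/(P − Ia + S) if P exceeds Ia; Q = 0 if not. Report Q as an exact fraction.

Q = 4241786641/687089465 in ≈ 6.174 in

CN(III) from CN(II)=79: (23·79)/(10 + 0.13·79) = 181700/2027 ≈ 89.640
Retention S: 1000/CN − 10 with CN=89.640 → S = 2100/1817 ≈ 1.156 in
Ia = 0.2·(2100/1817) = 420/1817 in ≈ 0.231 in
Since P=7.400 > Ia=0.231: effective rainfall P−Ia = 65129/9085 in
Q: (65129/9085)² ÷ (75629/9085) = 4241786641/687089465 in (≈ 6.174 in)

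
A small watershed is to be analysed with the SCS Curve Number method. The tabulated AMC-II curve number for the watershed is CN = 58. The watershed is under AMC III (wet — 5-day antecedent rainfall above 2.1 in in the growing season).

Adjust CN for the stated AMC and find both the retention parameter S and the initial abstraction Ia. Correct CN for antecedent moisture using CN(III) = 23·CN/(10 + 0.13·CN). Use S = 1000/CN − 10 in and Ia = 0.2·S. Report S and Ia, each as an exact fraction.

CN(III) from CN(II)=58: (23·58)/(10 + 0.13·58) = 66700/877 ≈ 76.055
S = 1000/(66700/877) − 10 = 2100/667 in ≈ 3.148 in
Ia = 0.2S: 0.2·3.148 = 0.630 in (exactly 420/667)

S = 2100/667 in ≈ 3.148 in; Ia = 420/667 in ≈ 0.630 in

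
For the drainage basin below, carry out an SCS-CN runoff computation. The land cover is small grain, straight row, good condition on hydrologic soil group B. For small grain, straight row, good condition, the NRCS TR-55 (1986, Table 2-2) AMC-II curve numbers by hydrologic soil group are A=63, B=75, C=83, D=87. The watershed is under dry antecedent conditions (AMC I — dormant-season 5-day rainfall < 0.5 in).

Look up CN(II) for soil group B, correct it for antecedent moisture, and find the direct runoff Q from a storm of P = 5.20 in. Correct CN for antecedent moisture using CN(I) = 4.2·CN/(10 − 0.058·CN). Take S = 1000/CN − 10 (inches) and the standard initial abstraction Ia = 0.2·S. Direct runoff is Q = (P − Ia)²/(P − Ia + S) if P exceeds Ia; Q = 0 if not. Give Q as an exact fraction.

Q = 647522/572985 in ≈ 1.130 in

NRCS table: small grain, straight row, good condition, soil group B → CN(II) = 75
Dry (AMC I): CN(I) = 4.2·75/(10 − 0.058·75) = 315/(113/20) = 6300/113 ≈ 55.752
Max retention: S = 1000/(6300/113) − 10 = 500/63 in (≈ 7.937 in)
Initial abstraction Ia = S/5 = (500/63)/5 = 100/63 ≈ 1.587 in
Since P=5.200 > Ia=1.587: effective rainfall P−Ia = 1138/315 in
Runoff Q = (P−Ia)²/(P−Ia+S) = (3.613)²/(3.613+7.937) = 647522/572985 ≈ 1.130 in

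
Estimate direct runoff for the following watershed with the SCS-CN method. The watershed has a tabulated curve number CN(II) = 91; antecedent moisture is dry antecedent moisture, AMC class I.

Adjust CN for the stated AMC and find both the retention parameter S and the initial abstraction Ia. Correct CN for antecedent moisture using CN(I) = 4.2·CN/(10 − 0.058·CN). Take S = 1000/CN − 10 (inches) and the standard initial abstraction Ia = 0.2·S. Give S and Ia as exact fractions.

S = 1500/637 in ≈ 2.355 in; Ia = 300/637 in ≈ 0.471 in

Dry (AMC I): CN(I) = 4.2·91/(10 − 0.058·91) = (1911/5)/(2361/500) = 63700/787 ≈ 80.940
S = 1000/(63700/787) − 10 = 1500/637 in ≈ 2.355 in
Ia = 0.2S: 0.2·2.355 = 0.471 in (exactly 300/637)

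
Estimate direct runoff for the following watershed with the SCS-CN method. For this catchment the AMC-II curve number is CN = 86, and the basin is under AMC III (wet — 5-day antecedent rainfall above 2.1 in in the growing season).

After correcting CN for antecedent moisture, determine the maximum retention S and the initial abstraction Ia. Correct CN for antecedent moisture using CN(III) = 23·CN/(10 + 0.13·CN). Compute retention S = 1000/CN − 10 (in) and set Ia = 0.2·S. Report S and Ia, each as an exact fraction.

CN(III) from CN(II)=86: (23·86)/(10 + 0.13·86) = 98900/1059 ≈ 93.390
Max retention: S = 1000/(98900/1059) − 10 = 700/989 in (≈ 0.708 in)
Ia = 0.2S: 0.2·0.708 = 0.142 in (exactly 140/989)

S = 700/989 in ≈ 0.708 in; Ia = 140/989 in ≈ 0.142 in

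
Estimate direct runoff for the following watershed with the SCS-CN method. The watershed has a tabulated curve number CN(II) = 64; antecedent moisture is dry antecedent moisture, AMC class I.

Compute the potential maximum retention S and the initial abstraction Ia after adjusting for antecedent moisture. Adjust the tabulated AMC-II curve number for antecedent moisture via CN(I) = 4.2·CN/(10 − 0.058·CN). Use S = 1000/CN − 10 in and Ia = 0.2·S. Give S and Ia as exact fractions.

Dry (AMC I): CN(I) = 4.2·64/(10 − 0.058·64) = (1344/5)/(786/125) = 5600/131 ≈ 42.748
Max retention: S = 1000/(5600/131) − 10 = 375/28 in (≈ 13.393 in)
Ia = 0.2·(375/28) = 75/28 in ≈ 2.679 in

S = 375/28 in ≈ 13.393 in; Ia = 75/28 in ≈ 2.679 in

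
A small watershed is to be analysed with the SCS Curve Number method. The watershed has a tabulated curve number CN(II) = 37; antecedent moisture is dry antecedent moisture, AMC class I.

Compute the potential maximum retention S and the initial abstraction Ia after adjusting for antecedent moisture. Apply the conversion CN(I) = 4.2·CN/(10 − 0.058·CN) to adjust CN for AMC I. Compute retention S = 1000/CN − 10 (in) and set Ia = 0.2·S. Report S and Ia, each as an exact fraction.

S = 1500/37 in ≈ 40.541 in; Ia = 300/37 in ≈ 8.108 in

CN(I) from CN(II)=37: (4.2·37)/(10 − 0.058·37) = 3700/187 ≈ 19.786
Retention S: 1000/CN − 10 with CN=19.786 → S = 1500/37 ≈ 40.541 in
Initial abstraction Ia = S/5 = (1500/37)/5 = 300/37 ≈ 8.108 in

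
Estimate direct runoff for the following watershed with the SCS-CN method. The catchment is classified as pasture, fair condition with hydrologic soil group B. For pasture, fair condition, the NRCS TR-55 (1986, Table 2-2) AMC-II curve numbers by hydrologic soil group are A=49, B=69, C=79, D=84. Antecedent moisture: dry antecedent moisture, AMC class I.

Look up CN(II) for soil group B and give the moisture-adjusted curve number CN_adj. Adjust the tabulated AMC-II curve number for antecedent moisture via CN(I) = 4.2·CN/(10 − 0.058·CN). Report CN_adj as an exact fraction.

CN_adj = 144900/2999 ≈ 48.316

NRCS table: pasture, fair condition, soil group B → CN(II) = 69
Dry (AMC I): CN(I) = 4.2·69/(10 − 0.058·69) = (1449/5)/(2999/500) = 144900/2999 ≈ 48.316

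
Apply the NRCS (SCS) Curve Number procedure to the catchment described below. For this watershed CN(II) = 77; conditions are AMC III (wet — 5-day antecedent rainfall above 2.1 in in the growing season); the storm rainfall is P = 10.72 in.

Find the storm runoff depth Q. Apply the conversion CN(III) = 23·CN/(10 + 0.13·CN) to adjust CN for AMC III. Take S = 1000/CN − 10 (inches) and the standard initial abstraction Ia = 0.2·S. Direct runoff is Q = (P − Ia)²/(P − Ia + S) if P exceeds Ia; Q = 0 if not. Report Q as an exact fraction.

Q = 101364624/10893575 in ≈ 9.305 in

CN(III) from CN(II)=77: (23·77)/(10 + 0.13·77) = 7700/87 ≈ 88.506
Retention S: 1000/CN − 10 with CN=88.506 → S = 100/77 ≈ 1.299 in
Ia = 0.2·(100/77) = 20/77 in ≈ 0.260 in
Since P=10.720 > Ia=0.260: effective rainfall P−Ia = 20136/1925 in
Runoff Q = (P−Ia)²/(P−Ia+S) = (10.460)²/(10.460+1.299) = 101364624/10893575 ≈ 9.305 in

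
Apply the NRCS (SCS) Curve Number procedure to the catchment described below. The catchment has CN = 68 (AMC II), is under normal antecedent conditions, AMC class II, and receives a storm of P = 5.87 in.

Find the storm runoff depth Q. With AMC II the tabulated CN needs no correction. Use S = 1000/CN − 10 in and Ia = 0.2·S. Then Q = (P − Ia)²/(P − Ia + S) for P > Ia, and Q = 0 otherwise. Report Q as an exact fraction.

Q = 70207641/27844300 in ≈ 2.521 in

Average conditions: CN = 68 (no AMC adjustment).
S = 1000/68 − 10 = 80/17 in ≈ 4.706 in
Initial abstraction Ia = S/5 = (80/17)/5 = 16/17 ≈ 0.941 in
Excess rainfall: 5.870 − 0.941 = 4.929 in; P > Ia so Q > 0
Q = (8379/1700)²/((8379/1700) + 80/17) = (70207641/2890000)/(16379/1700) = 70207641/27844300 in ≈ 2.521 in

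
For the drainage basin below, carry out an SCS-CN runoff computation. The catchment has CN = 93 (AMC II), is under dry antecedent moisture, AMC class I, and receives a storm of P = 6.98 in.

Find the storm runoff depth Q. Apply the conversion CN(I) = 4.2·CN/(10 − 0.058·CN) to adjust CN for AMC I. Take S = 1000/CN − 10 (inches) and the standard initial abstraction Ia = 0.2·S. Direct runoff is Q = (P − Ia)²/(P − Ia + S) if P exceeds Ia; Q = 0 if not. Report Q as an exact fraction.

Q = 8532401641/1637325450 in ≈ 5.211 in

Adjust CN=93 to AMC I: 4.2·93/(10 − 0.058·93) → (1953/5) ÷ (2303/500) = 27900/329 ≈ 84.802
Max retention: S = 1000/(27900/329) − 10 = 500/279 in (≈ 1.792 in)
Initial abstraction Ia = S/5 = (500/279)/5 = 100/279 ≈ 0.358 in
Excess rainfall: 6.980 − 0.358 = 6.622 in; P > Ia so Q > 0
Q = (92371/13950)²/((92371/13950) + 500/279) = (8532401641/194602500)/(117371/13950) = 8532401641/1637325450 in ≈ 5.211 in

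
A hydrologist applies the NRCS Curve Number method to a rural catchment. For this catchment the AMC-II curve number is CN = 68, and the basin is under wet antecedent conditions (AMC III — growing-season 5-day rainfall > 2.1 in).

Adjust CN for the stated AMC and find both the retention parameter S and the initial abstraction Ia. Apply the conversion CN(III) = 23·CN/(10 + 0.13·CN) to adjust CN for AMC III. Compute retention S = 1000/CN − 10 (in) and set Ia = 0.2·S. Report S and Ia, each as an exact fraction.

CN(III) from CN(II)=68: (23·68)/(10 + 0.13·68) = 39100/471 ≈ 83.015
Retention S: 1000/CN − 10 with CN=83.015 → S = 800/391 ≈ 2.046 in
Ia = 0.2S: 0.2·2.046 = 0.409 in (exactly 160/391)

S = 800/391 in ≈ 2.046 in; Ia = 160/391 in ≈ 0.409 in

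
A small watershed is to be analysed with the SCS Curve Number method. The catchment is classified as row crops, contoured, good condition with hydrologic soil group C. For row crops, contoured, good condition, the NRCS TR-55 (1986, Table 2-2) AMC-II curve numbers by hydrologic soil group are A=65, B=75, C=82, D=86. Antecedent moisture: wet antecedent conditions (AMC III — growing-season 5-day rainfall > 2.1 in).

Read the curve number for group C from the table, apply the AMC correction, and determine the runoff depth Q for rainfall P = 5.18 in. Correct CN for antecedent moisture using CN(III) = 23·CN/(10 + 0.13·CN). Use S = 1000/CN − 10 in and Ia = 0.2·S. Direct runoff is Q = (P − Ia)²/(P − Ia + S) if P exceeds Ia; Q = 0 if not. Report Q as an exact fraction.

Q = 55336446169/13213174550 in ≈ 4.188 in

NRCS table: row crops, contoured, good condition, soil group C → CN(II) = 82
Adjust CN=82 to AMC III: 23·82/(10 + 0.13·82) → 1886 ÷ (1033/50) = 94300/1033 ≈ 91.288
Retention S: 1000/CN − 10 with CN=91.288 → S = 900/943 ≈ 0.954 in
Ia = 0.2S: 0.2·0.954 = 0.191 in (exactly 180/943)
Excess rainfall: 5.180 − 0.191 = 4.989 in; P > Ia so Q > 0
Q = (235237/47150)²/((235237/47150) + 900/943) = (55336446169/2223122500)/(280237/47150) = 55336446169/13213174550 in ≈ 4.188 in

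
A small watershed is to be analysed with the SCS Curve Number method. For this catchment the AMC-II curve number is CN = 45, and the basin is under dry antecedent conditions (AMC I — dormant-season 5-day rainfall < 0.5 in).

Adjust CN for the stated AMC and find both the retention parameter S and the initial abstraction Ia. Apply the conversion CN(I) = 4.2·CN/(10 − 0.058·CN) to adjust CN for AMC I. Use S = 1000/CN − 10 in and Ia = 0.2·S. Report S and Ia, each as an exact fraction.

S = 5500/189 in ≈ 29.101 in; Ia = 1100/189 in ≈ 5.820 in

Adjust CN=45 to AMC I: 4.2·45/(10 − 0.058·45) → 189 ÷ (739/100) = 18900/739 ≈ 25.575
Max retention: S = 1000/(18900/739) − 10 = 5500/189 in (≈ 29.101 in)
Ia = 0.2S: 0.2·29.101 = 5.820 in (exactly 1100/189)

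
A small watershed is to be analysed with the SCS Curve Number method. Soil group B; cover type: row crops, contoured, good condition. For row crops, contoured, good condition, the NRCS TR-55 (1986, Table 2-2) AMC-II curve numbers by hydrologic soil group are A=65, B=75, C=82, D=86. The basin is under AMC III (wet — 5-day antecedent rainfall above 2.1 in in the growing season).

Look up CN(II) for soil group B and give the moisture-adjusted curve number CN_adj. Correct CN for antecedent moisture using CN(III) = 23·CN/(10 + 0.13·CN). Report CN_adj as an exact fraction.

NRCS table: row crops, contoured, good condition, soil group B → CN(II) = 75
Adjust CN=75 to AMC III: 23·75/(10 + 0.13·75) → 1725 ÷ (79/4) = 6900/79 ≈ 87.342

CN_adj = 6900/79 ≈ 87.342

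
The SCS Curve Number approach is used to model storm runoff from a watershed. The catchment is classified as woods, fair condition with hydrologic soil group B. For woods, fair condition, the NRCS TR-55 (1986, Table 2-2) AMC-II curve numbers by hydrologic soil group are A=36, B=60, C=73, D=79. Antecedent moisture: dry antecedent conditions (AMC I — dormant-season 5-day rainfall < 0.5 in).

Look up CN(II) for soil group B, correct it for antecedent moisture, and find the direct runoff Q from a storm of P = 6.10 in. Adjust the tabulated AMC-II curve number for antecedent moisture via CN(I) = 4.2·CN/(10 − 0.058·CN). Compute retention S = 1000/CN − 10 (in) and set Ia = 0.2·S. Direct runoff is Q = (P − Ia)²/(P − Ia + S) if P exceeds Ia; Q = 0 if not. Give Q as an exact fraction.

NRCS table: woods, fair condition, soil group B → CN(II) = 60
Dry (AMC I): CN(I) = 4.2·60/(10 − 0.058·60) = 252/(163/25) = 6300/163 ≈ 38.650
S = 1000/(6300/163) − 10 = 1000/63 in ≈ 15.873 in
Ia = 0.2S: 0.2·15.873 = 3.175 in (exactly 200/63)
Since P=6.100 > Ia=3.175: effective rainfall P−Ia = 1843/630 in
Runoff Q = (P−Ia)²/(P−Ia+S) = (2.925)²/(2.925+15.873) = 3396649/7461090 ≈ 0.455 in

Q = 3396649/7461090 in ≈ 0.455 in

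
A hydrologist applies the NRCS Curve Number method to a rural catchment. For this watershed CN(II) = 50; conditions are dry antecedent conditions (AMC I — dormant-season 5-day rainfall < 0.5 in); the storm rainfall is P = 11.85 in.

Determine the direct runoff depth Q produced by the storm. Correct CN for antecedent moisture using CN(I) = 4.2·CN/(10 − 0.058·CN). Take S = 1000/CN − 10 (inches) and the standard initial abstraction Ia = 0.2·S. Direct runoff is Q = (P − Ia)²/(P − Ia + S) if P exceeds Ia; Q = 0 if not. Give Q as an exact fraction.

Adjust CN=50 to AMC I: 4.2·50/(10 − 0.058·50) → 210 ÷ (71/10) = 2100/71 ≈ 29.577
S = 1000/(2100/71) − 10 = 500/21 in ≈ 23.810 in
Ia = 0.2S: 0.2·23.810 = 4.762 in (exactly 100/21)
P − Ia = 11.850 − 4.762 = 2977/420 ≈ 7.088 in (> 0, runoff occurs)
Q: (2977/420)² ÷ (12977/420) = 8862529/5450340 in (≈ 1.626 in)

Q = 8862529/5450340 in ≈ 1.626 in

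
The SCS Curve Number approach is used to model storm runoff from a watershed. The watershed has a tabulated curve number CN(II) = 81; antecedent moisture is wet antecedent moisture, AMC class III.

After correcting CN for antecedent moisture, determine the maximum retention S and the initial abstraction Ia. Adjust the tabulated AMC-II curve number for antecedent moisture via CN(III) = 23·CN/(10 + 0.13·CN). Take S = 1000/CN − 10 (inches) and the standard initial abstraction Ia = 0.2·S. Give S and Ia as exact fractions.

S = 1900/1863 in ≈ 1.020 in; Ia = 380/1863 in ≈ 0.204 in

Wet (AMC III): CN(III) = 23·81/(10 + 0.13·81) = 1863/(2053/100) = 186300/2053 ≈ 90.745
Max retention: S = 1000/(186300/2053) − 10 = 1900/1863 in (≈ 1.020 in)
Ia = 0.2·(1900/1863) = 380/1863 in ≈ 0.204 in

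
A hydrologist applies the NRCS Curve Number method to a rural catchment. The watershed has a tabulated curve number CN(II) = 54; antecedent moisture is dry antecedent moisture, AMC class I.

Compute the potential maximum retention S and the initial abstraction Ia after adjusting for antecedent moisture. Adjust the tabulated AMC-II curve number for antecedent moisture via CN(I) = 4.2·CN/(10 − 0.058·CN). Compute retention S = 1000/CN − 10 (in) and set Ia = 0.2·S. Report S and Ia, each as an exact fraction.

Adjust CN=54 to AMC I: 4.2·54/(10 − 0.058·54) → (1134/5) ÷ (1717/250) = 56700/1717 ≈ 33.023
S = 1000/(56700/1717) − 10 = 11500/567 in ≈ 20.282 in
Initial abstraction Ia = S/5 = (11500/567)/5 = 2300/567 ≈ 4.056 in

S = 11500/567 in ≈ 20.282 in; Ia = 2300/567 in ≈ 4.056 in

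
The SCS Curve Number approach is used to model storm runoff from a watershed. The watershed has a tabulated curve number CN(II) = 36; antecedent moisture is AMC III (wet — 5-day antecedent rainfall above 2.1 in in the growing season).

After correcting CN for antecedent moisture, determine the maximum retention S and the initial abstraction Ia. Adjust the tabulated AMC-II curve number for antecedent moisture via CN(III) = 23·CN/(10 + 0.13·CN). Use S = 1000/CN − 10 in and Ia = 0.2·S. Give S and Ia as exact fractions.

Adjust CN=36 to AMC III: 23·36/(10 + 0.13·36) → 828 ÷ (367/25) = 20700/367 ≈ 56.403
Retention S: 1000/CN − 10 with CN=56.403 → S = 1600/207 ≈ 7.729 in
Ia = 0.2·(1600/207) = 320/207 in ≈ 1.546 in

S = 1600/207 in ≈ 7.729 in; Ia = 320/207 in ≈ 1.546 in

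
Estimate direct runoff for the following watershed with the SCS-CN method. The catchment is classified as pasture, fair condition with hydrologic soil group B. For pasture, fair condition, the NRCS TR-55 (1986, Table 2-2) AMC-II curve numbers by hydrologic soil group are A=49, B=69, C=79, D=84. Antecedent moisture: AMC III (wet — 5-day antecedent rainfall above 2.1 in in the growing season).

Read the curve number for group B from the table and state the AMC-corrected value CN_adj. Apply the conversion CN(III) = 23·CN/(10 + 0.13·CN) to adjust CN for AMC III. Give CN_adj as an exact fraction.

NRCS table: pasture, fair condition, soil group B → CN(II) = 69
CN(III) from CN(II)=69: (23·69)/(10 + 0.13·69) = 158700/1897 ≈ 83.658

CN_adj = 158700/1897 ≈ 83.658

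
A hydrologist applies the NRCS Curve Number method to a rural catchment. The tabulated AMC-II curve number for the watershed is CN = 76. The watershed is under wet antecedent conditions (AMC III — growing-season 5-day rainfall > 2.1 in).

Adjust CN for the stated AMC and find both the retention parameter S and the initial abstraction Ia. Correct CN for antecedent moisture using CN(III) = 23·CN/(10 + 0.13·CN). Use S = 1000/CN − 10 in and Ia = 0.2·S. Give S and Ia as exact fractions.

S = 600/437 in ≈ 1.373 in; Ia = 120/437 in ≈ 0.275 in

CN(III) from CN(II)=76: (23·76)/(10 + 0.13·76) = 43700/497 ≈ 87.928
Retention S: 1000/CN − 10 with CN=87.928 → S = 600/437 ≈ 1.373 in
Ia = 0.2·(600/437) = 120/437 in ≈ 0.275 in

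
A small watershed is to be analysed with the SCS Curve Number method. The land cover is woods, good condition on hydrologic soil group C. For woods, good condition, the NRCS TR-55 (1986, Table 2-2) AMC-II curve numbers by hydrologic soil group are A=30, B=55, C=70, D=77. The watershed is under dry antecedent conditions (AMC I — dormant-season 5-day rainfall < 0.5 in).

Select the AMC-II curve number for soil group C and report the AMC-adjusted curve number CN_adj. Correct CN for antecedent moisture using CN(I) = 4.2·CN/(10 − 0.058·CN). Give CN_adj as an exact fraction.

NRCS table: woods, good condition, soil group C → CN(II) = 70
CN(I) from CN(II)=70: (4.2·70)/(10 − 0.058·70) = 4900/99 ≈ 49.495

CN_adj = 4900/99 ≈ 49.495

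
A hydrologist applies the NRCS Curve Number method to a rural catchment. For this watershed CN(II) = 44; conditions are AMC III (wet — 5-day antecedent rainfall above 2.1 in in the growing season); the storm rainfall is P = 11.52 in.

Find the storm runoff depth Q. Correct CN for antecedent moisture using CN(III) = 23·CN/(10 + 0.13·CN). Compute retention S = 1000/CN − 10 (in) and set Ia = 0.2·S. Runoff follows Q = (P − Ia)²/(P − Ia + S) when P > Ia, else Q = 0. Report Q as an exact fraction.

Q = 67782289/9968200 in ≈ 6.800 in

Adjust CN=44 to AMC III: 23·44/(10 + 0.13·44) → 1012 ÷ (393/25) = 25300/393 ≈ 64.377
Retention S: 1000/CN − 10 with CN=64.377 → S = 1400/253 ≈ 5.534 in
Ia = 0.2·(1400/253) = 280/253 in ≈ 1.107 in
Excess rainfall: 11.520 − 1.107 = 10.413 in; P > Ia so Q > 0
Q: (65864/6325)² ÷ (100864/6325) = 67782289/9968200 in (≈ 6.800 in)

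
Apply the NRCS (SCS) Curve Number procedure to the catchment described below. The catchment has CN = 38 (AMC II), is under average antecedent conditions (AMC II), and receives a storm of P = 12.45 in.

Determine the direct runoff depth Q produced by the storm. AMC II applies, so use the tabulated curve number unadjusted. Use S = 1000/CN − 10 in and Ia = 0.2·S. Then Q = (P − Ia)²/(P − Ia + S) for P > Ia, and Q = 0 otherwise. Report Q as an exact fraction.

Q = 12187081/3682580 in ≈ 3.309 in

CN(II) = 38; AMC II needs no correction.
S = 1000/38 − 10 = 310/19 in ≈ 16.316 in
Initial abstraction Ia = S/5 = (310/19)/5 = 62/19 ≈ 3.263 in
Since P=12.450 > Ia=3.263: effective rainfall P−Ia = 3491/380 in
Runoff Q = (P−Ia)²/(P−Ia+S) = (9.187)²/(9.187+16.316) = 12187081/3682580 ≈ 3.309 in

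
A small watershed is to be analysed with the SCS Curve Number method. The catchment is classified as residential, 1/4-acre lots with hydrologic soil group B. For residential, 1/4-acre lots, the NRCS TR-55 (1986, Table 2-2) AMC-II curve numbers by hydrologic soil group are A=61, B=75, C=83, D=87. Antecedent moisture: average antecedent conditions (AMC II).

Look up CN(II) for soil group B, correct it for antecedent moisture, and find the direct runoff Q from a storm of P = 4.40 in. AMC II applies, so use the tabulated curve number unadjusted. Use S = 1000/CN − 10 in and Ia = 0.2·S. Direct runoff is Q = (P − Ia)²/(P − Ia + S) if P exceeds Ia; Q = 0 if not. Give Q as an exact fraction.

NRCS table: residential, 1/4-acre lots, soil group B → CN(II) = 75
CN(II) = 75; AMC II needs no correction.
S = 1000/75 − 10 = 10/3 in ≈ 3.333 in
Ia = 0.2S: 0.2·3.333 = 0.667 in (exactly 2/3)
Since P=4.400 > Ia=0.667: effective rainfall P−Ia = 56/15 in
Q = (56/15)²/((56/15) + 10/3) = (3136/225)/(106/15) = 1568/795 in ≈ 1.972 in

Q = 1568/795 in ≈ 1.972 in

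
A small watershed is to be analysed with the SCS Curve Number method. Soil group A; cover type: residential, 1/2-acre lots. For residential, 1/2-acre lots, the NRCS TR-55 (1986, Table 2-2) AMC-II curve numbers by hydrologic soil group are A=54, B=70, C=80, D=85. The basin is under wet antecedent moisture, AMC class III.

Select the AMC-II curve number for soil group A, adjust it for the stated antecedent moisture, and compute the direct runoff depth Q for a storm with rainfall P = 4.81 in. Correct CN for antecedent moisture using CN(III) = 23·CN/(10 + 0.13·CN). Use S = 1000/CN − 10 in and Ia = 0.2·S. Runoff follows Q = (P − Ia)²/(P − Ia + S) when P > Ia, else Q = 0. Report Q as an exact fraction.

Q = 120714169/56664900 in ≈ 2.130 in

NRCS table: residential, 1/2-acre lots, soil group A → CN(II) = 54
CN(III) from CN(II)=54: (23·54)/(10 + 0.13·54) = 2700/37 ≈ 72.973
S = 1000/(2700/37) − 10 = 100/27 in ≈ 3.704 in
Initial abstraction Ia = S/5 = (100/27)/5 = 20/27 ≈ 0.741 in
Excess rainfall: 4.810 − 0.741 = 4.069 in; P > Ia so Q > 0
Q = (10987/2700)²/((10987/2700) + 100/27) = (120714169/7290000)/(20987/2700) = 120714169/56664900 in ≈ 2.130 in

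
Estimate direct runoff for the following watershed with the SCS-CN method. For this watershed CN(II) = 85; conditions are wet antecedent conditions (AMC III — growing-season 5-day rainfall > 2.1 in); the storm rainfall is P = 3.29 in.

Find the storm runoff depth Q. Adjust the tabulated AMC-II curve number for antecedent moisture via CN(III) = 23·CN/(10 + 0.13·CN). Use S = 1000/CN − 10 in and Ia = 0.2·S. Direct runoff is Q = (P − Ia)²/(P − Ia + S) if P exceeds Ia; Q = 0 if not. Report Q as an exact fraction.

Adjust CN=85 to AMC III: 23·85/(10 + 0.13·85) → 1955 ÷ (421/20) = 39100/421 ≈ 92.874
S = 1000/(39100/421) − 10 = 300/391 in ≈ 0.767 in
Ia = 0.2·(300/391) = 60/391 in ≈ 0.153 in
P − Ia = 3.290 − 0.153 = 122639/39100 ≈ 3.137 in (> 0, runoff occurs)
Q: (122639/39100)² ÷ (152639/39100) = 15040324321/5968184900 in (≈ 2.520 in)

Q = 15040324321/5968184900 in ≈ 2.520 in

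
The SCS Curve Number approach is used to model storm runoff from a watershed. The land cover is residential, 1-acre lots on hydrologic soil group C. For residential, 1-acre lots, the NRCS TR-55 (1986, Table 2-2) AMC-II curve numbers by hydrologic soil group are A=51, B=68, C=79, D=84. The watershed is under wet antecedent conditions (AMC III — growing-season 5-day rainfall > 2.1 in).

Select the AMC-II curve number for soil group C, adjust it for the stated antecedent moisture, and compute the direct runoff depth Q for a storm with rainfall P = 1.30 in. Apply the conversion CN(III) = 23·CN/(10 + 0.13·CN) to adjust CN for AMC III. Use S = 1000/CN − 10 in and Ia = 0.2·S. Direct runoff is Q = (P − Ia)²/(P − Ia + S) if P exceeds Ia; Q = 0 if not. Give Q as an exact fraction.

NRCS table: residential, 1-acre lots, soil group C → CN(II) = 79
CN(III) from CN(II)=79: (23·79)/(10 + 0.13·79) = 181700/2027 ≈ 89.640
Max retention: S = 1000/(181700/2027) − 10 = 2100/1817 in (≈ 1.156 in)
Ia = 0.2·(2100/1817) = 420/1817 in ≈ 0.231 in
Excess rainfall: 1.300 − 0.231 = 1.069 in; P > Ia so Q > 0
Q = (19421/18170)²/((19421/18170) + 2100/1817) = (377175241/330148900)/(40421/18170) = 377175241/734449570 in ≈ 0.514 in

Q = 377175241/734449570 in ≈ 0.514 in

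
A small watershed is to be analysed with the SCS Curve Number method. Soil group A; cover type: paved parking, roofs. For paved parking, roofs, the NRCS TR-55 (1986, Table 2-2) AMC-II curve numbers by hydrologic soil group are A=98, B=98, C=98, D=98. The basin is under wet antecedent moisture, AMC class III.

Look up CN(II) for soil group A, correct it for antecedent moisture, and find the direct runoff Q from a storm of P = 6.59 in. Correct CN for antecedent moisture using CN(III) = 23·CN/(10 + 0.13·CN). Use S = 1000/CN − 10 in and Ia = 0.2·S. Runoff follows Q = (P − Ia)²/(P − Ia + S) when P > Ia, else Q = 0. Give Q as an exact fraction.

Q = 548626120249/84603101100 in ≈ 6.485 in

NRCS table: paved parking, roofs, soil group A → CN(II) = 98
Adjust CN=98 to AMC III: 23·98/(10 + 0.13·98) → 2254 ÷ (1137/50) = 112700/1137 ≈ 99.120
Max retention: S = 1000/(112700/1137) − 10 = 100/1127 in (≈ 0.089 in)
Initial abstraction Ia = S/5 = (100/1127)/5 = 20/1127 ≈ 0.018 in
Excess rainfall: 6.590 − 0.018 = 6.572 in; P > Ia so Q > 0
Q: (740693/112700)² ÷ (750693/112700) = 548626120249/84603101100 in (≈ 6.485 in)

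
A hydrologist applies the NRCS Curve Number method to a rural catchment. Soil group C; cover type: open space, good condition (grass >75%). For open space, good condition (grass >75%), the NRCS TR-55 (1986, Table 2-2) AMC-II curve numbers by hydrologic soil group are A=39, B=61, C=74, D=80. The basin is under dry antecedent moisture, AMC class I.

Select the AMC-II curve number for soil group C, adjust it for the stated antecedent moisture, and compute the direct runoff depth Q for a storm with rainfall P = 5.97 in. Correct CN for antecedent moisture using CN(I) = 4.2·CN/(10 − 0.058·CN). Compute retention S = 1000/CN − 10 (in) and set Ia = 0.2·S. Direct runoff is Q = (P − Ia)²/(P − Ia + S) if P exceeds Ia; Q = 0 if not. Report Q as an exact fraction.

Q = 111468509161/76446621300 in ≈ 1.458 in

NRCS table: open space, good condition (grass >75%), soil group C → CN(II) = 74
Dry (AMC I): CN(I) = 4.2·74/(10 − 0.058·74) = (1554/5)/(1427/250) = 77700/1427 ≈ 54.450
Max retention: S = 1000/(77700/1427) − 10 = 6500/777 in (≈ 8.366 in)
Ia = 0.2·(6500/777) = 1300/777 in ≈ 1.673 in
P − Ia = 5.970 − 1.673 = 333869/77700 ≈ 4.297 in (> 0, runoff occurs)
Q: (333869/77700)² ÷ (983869/77700) = 111468509161/76446621300 in (≈ 1.458 in)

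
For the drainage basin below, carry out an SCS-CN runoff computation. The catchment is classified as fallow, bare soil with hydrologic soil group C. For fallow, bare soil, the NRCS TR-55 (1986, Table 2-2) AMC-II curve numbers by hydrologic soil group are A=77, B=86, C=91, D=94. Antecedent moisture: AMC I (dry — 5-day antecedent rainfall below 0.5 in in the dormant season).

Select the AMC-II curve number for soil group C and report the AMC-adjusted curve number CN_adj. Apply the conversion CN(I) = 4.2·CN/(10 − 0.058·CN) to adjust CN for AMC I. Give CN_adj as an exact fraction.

NRCS table: fallow, bare soil, soil group C → CN(II) = 91
Adjust CN=91 to AMC I: 4.2·91/(10 − 0.058·91) → (1911/5) ÷ (2361/500) = 63700/787 ≈ 80.940

CN_adj = 63700/787 ≈ 80.940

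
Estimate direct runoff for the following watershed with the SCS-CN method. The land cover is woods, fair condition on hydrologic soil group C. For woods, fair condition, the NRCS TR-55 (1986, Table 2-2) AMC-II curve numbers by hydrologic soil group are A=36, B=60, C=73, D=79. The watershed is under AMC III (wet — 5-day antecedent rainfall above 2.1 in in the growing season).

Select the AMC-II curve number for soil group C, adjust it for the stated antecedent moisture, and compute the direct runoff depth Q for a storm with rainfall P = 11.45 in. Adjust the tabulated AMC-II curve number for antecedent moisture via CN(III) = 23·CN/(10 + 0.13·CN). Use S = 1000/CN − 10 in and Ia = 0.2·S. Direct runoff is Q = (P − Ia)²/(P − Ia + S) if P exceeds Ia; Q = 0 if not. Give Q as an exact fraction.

NRCS table: woods, fair condition, soil group C → CN(II) = 73
Adjust CN=73 to AMC III: 23·73/(10 + 0.13·73) → 1679 ÷ (1949/100) = 167900/1949 ≈ 86.147
S = 1000/(167900/1949) − 10 = 2700/1679 in ≈ 1.608 in
Ia = 0.2S: 0.2·1.608 = 0.322 in (exactly 540/1679)
P − Ia = 11.450 − 0.322 = 373691/33580 ≈ 11.128 in (> 0, runoff occurs)
Runoff Q = (P−Ia)²/(P−Ia+S) = (11.128)²/(11.128+1.608) = 139644963481/14361863780 ≈ 9.723 in

Q = 139644963481/14361863780 in ≈ 9.723 in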